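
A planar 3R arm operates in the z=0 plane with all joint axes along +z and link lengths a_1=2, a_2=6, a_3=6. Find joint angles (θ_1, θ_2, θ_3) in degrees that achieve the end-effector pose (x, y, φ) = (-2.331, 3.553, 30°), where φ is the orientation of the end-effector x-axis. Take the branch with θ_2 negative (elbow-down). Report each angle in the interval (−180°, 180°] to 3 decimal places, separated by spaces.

wrist centre = target − a_3·(cos φ, sin φ) = (-7.5272, 0.5530)
cos θ_2 = (56.9638−2²−6²)/(2·2·6) = 0.7068; θ_2 = -45.0227° (elbow-down)
β = atan2(0.5530,-7.5272) = 175.7982°; ψ = atan2(-4.2443,6.2410) = -34.2187°
θ_1 = β − ψ = 210.0168°
θ_3 = φ − θ_1 − θ_2 = -134.9941° (wrapped to (-180°,180°])

-149.983 -45.023 -134.994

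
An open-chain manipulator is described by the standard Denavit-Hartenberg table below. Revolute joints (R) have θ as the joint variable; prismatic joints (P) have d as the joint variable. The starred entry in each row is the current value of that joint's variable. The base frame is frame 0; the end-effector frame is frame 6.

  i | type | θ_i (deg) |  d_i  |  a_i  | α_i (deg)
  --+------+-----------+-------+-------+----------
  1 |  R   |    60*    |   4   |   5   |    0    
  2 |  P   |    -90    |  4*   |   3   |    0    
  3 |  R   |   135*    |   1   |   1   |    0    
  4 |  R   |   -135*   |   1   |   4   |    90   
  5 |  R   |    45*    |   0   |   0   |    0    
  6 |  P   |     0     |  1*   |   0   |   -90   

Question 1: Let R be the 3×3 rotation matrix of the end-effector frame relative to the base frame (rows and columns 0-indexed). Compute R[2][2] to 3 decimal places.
End-effector z-axis (col 2 of R) = (-0.6124,0.3536,0.7071)
R[2][2] = 0.7071

0.707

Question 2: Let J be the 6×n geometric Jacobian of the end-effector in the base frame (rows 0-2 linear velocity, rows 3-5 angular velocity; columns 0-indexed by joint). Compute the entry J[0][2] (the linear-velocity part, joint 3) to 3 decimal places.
1.900

axis z_2 = (0.0000,0.0000,1.0000); lever o_n−o_2 = (2.7053,-1.9001,2.0000)
cross product → J_v[:, 2] = (1.9001,2.7053,-0.0000)
J_ω[:, 2] = z_2
entry J[0][2] = 1.9001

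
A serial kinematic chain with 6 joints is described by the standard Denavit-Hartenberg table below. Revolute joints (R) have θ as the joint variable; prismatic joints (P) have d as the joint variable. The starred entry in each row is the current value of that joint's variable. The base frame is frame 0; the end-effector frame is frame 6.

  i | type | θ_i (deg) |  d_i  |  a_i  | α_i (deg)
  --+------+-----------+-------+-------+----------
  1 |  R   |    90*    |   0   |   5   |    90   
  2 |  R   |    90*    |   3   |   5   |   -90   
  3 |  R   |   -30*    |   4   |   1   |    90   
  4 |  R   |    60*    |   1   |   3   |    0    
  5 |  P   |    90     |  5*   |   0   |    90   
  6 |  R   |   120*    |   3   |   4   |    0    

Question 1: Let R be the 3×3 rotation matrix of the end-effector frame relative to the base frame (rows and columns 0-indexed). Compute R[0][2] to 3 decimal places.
0.250

End-effector z-axis (col 2 of R) = (0.2500,-0.8660,0.4330)
R[0][2] = 0.2500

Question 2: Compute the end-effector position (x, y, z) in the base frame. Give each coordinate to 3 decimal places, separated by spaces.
14.062 -3.196 5.232

after link 1: o_1 = (0.0000, 5.0000, 0.0000)
after link 2: o_2 = (3.0000, 5.0000, 5.0000)
after link 3: o_3 = (3.5000, 1.0000, 5.8660)
after link 4: o_4 = (5.1160, -1.5981, 6.6651)
after link 5: o_5 = (9.4462, -1.5981, 4.1651)
after link 6: o_6 = (14.0622, -3.1962, 5.2321)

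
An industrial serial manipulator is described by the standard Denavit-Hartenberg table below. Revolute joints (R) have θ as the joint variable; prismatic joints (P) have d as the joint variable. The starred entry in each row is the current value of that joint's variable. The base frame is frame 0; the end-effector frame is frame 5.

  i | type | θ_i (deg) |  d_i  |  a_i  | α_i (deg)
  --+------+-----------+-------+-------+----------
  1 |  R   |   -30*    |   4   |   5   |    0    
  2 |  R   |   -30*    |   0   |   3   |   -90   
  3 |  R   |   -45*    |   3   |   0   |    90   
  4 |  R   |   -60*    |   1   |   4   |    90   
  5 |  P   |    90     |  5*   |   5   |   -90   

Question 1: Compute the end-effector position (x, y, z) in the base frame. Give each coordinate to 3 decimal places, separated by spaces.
after link 1: o_1 = (4.3301, -2.5000, 4.0000)
after link 2: o_2 = (5.8301, -5.0981, 4.0000)
after link 3: o_3 = (8.4282, -3.5981, 4.0000)
after link 4: o_4 = (5.7818, -5.9425, 6.1213)
after link 5: o_5 = (0.3180, -1.4790, 6.5950)

0.318 -1.479 6.595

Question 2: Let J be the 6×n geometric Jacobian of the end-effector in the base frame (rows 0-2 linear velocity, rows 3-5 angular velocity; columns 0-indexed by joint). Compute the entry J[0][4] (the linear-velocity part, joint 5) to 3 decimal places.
-0.739

prismatic axis z_4 = (-0.7392,0.2803,-0.6124)
J_v[:, 4] = z_4; J_ω[:, 4] = (0,0,0)
entry J[0][4] = -0.7392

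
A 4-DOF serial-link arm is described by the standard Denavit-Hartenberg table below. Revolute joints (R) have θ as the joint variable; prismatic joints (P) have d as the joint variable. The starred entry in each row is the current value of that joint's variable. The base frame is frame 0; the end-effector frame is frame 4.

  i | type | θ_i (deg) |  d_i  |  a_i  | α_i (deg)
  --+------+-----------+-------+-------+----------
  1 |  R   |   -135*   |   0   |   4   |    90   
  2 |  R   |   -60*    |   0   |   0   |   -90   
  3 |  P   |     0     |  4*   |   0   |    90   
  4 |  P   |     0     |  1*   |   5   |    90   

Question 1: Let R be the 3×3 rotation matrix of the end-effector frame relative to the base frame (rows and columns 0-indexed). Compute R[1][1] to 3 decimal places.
End-effector y-axis (col 1 of R) = (-0.7071,0.7071,0.0000)
R[1][1] = 0.7071

0.707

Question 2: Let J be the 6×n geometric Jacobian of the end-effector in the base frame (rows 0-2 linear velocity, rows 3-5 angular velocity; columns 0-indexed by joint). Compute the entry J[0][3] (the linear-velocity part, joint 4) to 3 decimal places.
-0.707

prismatic axis z_3 = (-0.7071,0.7071,0.0000)
J_v[:, 3] = z_3; J_ω[:, 3] = (0,0,0)
entry J[0][3] = -0.7071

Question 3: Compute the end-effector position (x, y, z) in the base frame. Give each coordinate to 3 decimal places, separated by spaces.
-7.753 -6.339 -2.330

after link 1: o_1 = (-2.8284, -2.8284, 0.0000)
after link 2: o_2 = (-2.8284, -2.8284, 0.0000)
after link 3: o_3 = (-5.2779, -5.2779, 2.0000)
after link 4: o_4 = (-7.7528, -6.3386, -2.3301)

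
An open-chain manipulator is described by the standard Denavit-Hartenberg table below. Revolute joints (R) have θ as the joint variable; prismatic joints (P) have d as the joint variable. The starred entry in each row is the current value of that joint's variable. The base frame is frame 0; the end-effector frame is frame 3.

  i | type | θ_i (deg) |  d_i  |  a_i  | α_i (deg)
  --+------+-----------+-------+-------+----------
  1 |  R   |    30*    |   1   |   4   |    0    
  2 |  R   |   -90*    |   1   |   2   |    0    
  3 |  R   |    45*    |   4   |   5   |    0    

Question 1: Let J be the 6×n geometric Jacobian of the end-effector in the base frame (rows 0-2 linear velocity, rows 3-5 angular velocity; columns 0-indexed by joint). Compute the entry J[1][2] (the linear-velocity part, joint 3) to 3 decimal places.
4.830

axis z_2 = (0.0000,0.0000,1.0000); lever o_n−o_2 = (4.8296,-1.2941,4.0000)
cross product → J_v[:, 2] = (1.2941,4.8296,-0.0000)
J_ω[:, 2] = z_2
entry J[1][2] = 4.8296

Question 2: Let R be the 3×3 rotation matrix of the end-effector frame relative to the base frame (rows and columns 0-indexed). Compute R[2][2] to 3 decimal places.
End-effector z-axis (col 2 of R) = (0.0000,0.0000,1.0000)
R[2][2] = 1.0000

1.000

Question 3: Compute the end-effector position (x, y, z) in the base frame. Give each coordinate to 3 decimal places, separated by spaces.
9.294 -1.026 6.000

after link 1: o_1 = (3.4641, 2.0000, 1.0000)
after link 2: o_2 = (4.4641, 0.2679, 2.0000)
after link 3: o_3 = (9.2937, -1.0261, 6.0000)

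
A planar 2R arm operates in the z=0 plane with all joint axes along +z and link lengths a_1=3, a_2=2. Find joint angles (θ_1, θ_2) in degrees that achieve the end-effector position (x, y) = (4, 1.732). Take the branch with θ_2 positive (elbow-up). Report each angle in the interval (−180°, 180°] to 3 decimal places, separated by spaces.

-0.001 60.001

cos θ_2 = (18.9998−3²−2²)/(2·3·2) = 0.5000; θ_2 = 60.0010° (elbow-up)
β = atan2(1.7320,4.0000) = 23.4126°; ψ = atan2(1.7321,4.0000) = 23.4136°
θ_1 = β − ψ = -0.0010°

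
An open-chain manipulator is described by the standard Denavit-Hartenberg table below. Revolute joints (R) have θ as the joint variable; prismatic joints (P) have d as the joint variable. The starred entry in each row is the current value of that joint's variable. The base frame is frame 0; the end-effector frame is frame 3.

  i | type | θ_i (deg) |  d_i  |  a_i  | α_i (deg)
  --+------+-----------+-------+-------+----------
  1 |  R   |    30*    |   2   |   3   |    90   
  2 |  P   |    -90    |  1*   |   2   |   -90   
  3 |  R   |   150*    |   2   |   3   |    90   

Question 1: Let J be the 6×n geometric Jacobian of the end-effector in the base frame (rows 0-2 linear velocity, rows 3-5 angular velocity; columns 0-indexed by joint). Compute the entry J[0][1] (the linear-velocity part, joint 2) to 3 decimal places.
prismatic axis z_1 = (0.5000,-0.8660,0.0000)
J_v[:, 1] = z_1; J_ω[:, 1] = (0,0,0)
entry J[0][1] = 0.5000

0.500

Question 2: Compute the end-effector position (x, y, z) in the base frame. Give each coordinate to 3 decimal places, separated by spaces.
4.080 2.933 2.598

after link 1: o_1 = (2.5981, 1.5000, 2.0000)
after link 2: o_2 = (3.0981, 0.6340, 0.0000)
after link 3: o_3 = (4.0801, 2.9330, 2.5981)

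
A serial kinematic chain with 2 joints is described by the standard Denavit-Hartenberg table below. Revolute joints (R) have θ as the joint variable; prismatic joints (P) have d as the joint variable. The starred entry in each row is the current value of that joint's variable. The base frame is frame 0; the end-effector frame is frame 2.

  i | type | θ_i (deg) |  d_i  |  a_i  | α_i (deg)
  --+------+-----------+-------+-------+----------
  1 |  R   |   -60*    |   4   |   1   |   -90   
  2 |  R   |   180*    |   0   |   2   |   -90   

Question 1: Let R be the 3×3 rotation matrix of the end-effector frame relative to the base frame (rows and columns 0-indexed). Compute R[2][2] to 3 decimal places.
End-effector z-axis (col 2 of R) = (-0.0000,0.0000,1.0000)
R[2][2] = 1.0000

1.000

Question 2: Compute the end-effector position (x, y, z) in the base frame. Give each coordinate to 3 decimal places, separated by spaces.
-0.500 0.866 4.000

after link 1: o_1 = (0.5000, -0.8660, 4.0000)
after link 2: o_2 = (-0.5000, 0.8660, 4.0000)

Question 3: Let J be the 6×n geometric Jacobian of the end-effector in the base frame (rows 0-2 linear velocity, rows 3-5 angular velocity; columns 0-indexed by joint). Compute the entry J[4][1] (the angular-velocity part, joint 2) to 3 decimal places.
axis z_1 = (0.8660,0.5000,0.0000); lever o_n−o_1 = (-1.0000,1.7321,-0.0000)
cross product → J_v[:, 1] = (-0.0000,0.0000,2.0000)
J_ω[:, 1] = z_1
entry J[4][1] = 0.5000

0.500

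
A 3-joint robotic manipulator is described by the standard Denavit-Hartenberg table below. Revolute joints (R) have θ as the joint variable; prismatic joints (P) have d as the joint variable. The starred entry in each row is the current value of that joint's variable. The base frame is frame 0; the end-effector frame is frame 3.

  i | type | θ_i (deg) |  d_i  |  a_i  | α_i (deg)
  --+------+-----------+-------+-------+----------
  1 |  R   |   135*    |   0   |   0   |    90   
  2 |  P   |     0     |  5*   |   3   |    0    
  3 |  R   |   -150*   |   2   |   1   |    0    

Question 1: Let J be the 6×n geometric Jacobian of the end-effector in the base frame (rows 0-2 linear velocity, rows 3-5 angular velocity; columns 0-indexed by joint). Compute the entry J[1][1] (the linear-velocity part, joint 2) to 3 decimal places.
0.707

prismatic axis z_1 = (0.7071,0.7071,0.0000)
J_v[:, 1] = z_1; J_ω[:, 1] = (0,0,0)
entry J[1][1] = 0.7071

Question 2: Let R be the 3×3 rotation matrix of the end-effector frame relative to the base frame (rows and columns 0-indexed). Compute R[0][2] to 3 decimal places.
0.707

End-effector z-axis (col 2 of R) = (0.7071,0.7071,0.0000)
R[0][2] = 0.7071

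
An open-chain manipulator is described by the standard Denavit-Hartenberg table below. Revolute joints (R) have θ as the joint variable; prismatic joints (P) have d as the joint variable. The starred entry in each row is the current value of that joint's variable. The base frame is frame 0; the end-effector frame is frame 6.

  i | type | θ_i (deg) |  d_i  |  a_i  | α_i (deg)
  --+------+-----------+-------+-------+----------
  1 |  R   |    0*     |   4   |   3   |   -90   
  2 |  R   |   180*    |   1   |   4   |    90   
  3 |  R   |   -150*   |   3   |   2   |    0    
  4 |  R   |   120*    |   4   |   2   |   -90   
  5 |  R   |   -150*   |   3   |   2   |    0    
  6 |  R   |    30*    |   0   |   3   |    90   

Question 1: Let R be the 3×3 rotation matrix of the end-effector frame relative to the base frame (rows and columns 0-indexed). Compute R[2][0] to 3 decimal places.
End-effector x-axis (col 0 of R) = (0.4330,0.2500,-0.8660)
R[2][0] = -0.8660

-0.866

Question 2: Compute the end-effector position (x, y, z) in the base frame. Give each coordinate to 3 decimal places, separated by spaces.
after link 1: o_1 = (3.0000, 0.0000, 4.0000)
after link 2: o_2 = (-1.0000, 1.0000, 4.0000)
after link 3: o_3 = (0.7321, 0.0000, 1.0000)
after link 4: o_4 = (-1.0000, -1.0000, -3.0000)
after link 5: o_5 = (-1.0000, 2.4641, -4.0000)
after link 6: o_6 = (0.2990, 3.2141, -6.5981)

0.299 3.214 -6.598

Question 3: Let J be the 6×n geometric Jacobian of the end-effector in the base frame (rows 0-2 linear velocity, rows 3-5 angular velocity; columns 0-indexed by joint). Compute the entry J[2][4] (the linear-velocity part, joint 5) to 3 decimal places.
-3.232

axis z_4 = (-0.5000,0.8660,-0.0000); lever o_n−o_4 = (1.2990,4.2141,-3.5981)
cross product → J_v[:, 4] = (-3.1160,-1.7990,-3.2321)
J_ω[:, 4] = z_4
entry J[2][4] = -3.2321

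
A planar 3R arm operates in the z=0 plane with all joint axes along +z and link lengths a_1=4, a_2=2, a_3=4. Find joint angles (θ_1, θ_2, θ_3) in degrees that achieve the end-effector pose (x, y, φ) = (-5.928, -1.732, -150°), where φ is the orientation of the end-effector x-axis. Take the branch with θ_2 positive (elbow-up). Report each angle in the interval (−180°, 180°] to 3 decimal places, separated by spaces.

150.002 150.007 -90.009

wrist centre = target − a_3·(cos φ, sin φ) = (-2.4639, 0.2680)
cos θ_2 = (6.1426−4²−2²)/(2·4·2) = -0.8661; θ_2 = 150.0070° (elbow-up)
β = atan2(0.2680,-2.4639) = 173.7923°; ψ = atan2(0.9998,2.2678) = 23.7907°
θ_1 = β − ψ = 150.0017°
θ_3 = φ − θ_1 − θ_2 = -90.0086° (wrapped to (-180°,180°])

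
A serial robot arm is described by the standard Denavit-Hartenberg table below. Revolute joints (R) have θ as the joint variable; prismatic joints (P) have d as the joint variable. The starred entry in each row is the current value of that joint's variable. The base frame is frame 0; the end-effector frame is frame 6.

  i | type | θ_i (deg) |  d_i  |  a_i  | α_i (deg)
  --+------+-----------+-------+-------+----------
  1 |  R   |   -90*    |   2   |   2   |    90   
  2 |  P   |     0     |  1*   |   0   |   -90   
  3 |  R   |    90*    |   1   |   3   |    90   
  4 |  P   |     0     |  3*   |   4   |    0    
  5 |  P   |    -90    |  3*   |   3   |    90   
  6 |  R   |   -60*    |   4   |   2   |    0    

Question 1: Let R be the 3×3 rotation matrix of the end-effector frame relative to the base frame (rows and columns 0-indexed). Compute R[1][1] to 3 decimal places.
End-effector y-axis (col 1 of R) = (0.0000,-0.5000,-0.8660)
R[1][1] = -0.5000

-0.500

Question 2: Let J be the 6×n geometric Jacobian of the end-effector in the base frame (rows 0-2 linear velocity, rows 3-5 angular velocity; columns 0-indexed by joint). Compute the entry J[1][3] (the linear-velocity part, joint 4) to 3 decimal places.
prismatic axis z_3 = (0.0000,-1.0000,0.0000)
J_v[:, 3] = z_3; J_ω[:, 3] = (0,0,0)
entry J[1][3] = -1.0000

-1.000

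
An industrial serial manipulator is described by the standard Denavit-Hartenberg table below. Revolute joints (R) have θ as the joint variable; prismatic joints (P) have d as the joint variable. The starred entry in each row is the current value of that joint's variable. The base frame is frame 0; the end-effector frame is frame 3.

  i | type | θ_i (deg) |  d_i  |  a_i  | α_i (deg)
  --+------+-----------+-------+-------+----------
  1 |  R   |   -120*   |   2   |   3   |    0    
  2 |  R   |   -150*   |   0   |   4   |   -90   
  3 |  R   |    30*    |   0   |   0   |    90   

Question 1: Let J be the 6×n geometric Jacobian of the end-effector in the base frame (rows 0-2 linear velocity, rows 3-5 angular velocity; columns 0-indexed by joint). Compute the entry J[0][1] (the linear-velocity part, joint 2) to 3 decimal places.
-4.000

axis z_1 = (0.0000,0.0000,1.0000); lever o_n−o_1 = (-0.0000,4.0000,0.0000)
cross product → J_v[:, 1] = (-4.0000,-0.0000,0.0000)
J_ω[:, 1] = z_1
entry J[0][1] = -4.0000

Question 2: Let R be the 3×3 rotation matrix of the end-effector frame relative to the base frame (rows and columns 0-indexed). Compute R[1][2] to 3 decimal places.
End-effector z-axis (col 2 of R) = (-0.0000,0.5000,0.8660)
R[1][2] = 0.5000

0.500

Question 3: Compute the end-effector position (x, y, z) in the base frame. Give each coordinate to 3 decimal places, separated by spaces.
-1.500 1.402 2.000

after link 1: o_1 = (-1.5000, -2.5981, 2.0000)
after link 2: o_2 = (-1.5000, 1.4019, 2.0000)
after link 3: o_3 = (-1.5000, 1.4019, 2.0000)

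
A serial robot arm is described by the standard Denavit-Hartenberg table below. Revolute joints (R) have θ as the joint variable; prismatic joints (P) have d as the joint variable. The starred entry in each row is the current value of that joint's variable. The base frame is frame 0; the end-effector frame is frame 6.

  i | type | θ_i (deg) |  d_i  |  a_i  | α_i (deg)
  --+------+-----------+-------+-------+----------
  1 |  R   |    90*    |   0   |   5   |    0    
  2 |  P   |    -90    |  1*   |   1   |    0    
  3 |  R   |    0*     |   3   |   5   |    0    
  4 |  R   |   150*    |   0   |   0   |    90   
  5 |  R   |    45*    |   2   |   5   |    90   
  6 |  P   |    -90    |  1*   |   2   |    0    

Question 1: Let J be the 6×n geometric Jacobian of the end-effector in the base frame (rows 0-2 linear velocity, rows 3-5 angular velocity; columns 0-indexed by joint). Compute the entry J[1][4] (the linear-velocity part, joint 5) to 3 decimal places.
-1.414

axis z_4 = (0.5000,0.8660,0.0000); lever o_n−o_4 = (-3.6742,2.1213,2.8284)
cross product → J_v[:, 4] = (2.4495,-1.4142,4.2426)
J_ω[:, 4] = z_4
entry J[1][4] = -1.4142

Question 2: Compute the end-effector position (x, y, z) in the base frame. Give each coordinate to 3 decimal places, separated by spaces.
after link 1: o_1 = (0.0000, 5.0000, 0.0000)
after link 2: o_2 = (1.0000, 5.0000, 1.0000)
after link 3: o_3 = (6.0000, 5.0000, 4.0000)
after link 4: o_4 = (6.0000, 5.0000, 4.0000)
after link 5: o_5 = (3.9381, 8.4998, 7.5355)
after link 6: o_6 = (2.3258, 7.1213, 6.8284)

2.326 7.121 6.828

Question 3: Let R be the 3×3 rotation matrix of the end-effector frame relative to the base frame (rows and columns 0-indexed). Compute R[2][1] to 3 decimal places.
End-effector y-axis (col 1 of R) = (-0.6124,0.3536,0.7071)
R[2][1] = 0.7071

0.707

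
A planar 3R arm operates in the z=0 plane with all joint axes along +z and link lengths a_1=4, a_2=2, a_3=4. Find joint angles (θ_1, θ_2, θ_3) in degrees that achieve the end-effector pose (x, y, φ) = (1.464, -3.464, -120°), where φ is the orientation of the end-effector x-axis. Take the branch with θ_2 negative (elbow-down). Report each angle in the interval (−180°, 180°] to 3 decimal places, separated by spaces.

wrist centre = target − a_3·(cos φ, sin φ) = (3.4640, 0.0001)
cos θ_2 = (11.9993−4²−2²)/(2·4·2) = -0.5000; θ_2 = -120.0029° (elbow-down)
β = atan2(0.0001,3.4640) = 0.0017°; ψ = atan2(-1.7320,2.9999) = -30.0000°
θ_1 = β − ψ = 30.0017°
θ_3 = φ − θ_1 − θ_2 = -29.9988° (wrapped to (-180°,180°])

30.002 -120.003 -29.999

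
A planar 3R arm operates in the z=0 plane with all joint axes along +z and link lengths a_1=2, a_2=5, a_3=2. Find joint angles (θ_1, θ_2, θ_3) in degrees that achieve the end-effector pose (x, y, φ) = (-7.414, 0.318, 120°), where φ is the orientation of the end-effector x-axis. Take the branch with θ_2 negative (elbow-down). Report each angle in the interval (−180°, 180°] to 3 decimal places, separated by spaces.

wrist centre = target − a_3·(cos φ, sin φ) = (-6.4140, -1.4141)
cos θ_2 = (43.1389−2²−5²)/(2·2·5) = 0.7069; θ_2 = -45.0130° (elbow-down)
β = atan2(-1.4141,-6.4140) = -167.5673°; ψ = atan2(-3.5363,5.5347) = -32.5759°
θ_1 = β − ψ = -134.9913°
θ_3 = φ − θ_1 − θ_2 = -59.9957° (wrapped to (-180°,180°])

-134.991 -45.013 -59.996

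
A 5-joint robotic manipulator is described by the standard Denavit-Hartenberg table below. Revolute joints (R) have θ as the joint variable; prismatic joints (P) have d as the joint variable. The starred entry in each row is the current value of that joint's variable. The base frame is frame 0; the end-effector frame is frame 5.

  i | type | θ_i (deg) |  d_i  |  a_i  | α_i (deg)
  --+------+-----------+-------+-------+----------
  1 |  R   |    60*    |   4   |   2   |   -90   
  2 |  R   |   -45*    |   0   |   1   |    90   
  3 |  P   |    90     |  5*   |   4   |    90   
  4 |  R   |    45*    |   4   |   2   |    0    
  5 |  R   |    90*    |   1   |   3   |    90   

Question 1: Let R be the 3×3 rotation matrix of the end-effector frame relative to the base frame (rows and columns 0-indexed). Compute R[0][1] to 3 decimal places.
End-effector y-axis (col 1 of R) = (0.3536,0.6124,0.7071)
R[0][1] = 0.3536

0.354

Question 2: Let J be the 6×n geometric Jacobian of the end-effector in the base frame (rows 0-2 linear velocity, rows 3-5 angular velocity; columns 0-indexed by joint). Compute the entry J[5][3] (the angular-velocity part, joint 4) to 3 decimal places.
axis z_3 = (0.3536,0.6124,0.7071); lever o_n−o_3 = (1.1301,0.5432,6.0355)
cross product → J_v[:, 3] = (3.3119,-1.3348,-0.5000)
J_ω[:, 3] = z_3
entry J[5][3] = 0.7071

0.707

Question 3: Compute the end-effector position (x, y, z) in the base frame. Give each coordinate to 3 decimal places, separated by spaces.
-2.748 1.826 14.278

after link 1: o_1 = (1.0000, 1.7321, 4.0000)
after link 2: o_2 = (1.3536, 2.3444, 4.7071)
after link 3: o_3 = (-3.8783, 1.2826, 8.2426)
after link 4: o_4 = (-4.1888, 3.5731, 12.0711)
after link 5: o_5 = (-2.7482, 1.8258, 14.2782)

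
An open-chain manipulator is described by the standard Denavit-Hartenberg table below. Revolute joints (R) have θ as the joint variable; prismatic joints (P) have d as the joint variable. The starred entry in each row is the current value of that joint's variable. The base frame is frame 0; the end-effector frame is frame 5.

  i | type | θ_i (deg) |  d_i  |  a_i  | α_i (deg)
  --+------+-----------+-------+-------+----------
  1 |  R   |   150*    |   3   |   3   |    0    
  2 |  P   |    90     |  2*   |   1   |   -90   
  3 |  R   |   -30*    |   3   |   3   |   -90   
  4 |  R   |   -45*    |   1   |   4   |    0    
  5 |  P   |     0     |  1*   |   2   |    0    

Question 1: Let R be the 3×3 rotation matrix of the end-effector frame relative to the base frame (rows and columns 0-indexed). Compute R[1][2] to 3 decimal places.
-0.433

End-effector z-axis (col 2 of R) = (-0.2500,-0.4330,-0.8660)
R[1][2] = -0.4330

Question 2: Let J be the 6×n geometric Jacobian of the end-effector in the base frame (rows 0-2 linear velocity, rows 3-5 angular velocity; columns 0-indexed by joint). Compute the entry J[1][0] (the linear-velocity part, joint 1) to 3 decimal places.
-0.462

axis z_0 = ẑ; lever o_n−o_0 = (-0.4619,-9.2854,6.8893)
cross product → J_v[:, 0] = (9.2854,-0.4619,0.0000)
J_ω[:, 0] = z_0
entry J[1][0] = -0.4619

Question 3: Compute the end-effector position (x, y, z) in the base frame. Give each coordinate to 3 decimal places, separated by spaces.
-0.462 -9.285 6.889

after link 1: o_1 = (-2.5981, 1.5000, 3.0000)
after link 2: o_2 = (-3.0981, 0.6340, 5.0000)
after link 3: o_3 = (-1.7990, -3.1160, 6.5000)
after link 4: o_4 = (-0.8243, -7.0846, 7.0482)
after link 5: o_5 = (-0.4619, -9.2854, 6.8893)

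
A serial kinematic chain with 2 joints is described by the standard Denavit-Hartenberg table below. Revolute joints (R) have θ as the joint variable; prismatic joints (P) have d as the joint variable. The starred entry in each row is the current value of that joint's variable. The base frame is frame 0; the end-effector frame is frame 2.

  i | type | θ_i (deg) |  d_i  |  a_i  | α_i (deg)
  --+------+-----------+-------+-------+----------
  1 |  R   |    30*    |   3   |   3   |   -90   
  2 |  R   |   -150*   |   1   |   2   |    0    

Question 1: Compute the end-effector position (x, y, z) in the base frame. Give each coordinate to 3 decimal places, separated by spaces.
0.598 1.500 4.000

after link 1: o_1 = (2.5981, 1.5000, 3.0000)
after link 2: o_2 = (0.5981, 1.5000, 4.0000)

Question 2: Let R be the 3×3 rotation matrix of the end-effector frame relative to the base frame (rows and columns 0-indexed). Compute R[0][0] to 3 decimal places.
End-effector x-axis (col 0 of R) = (-0.7500,-0.4330,0.5000)
R[0][0] = -0.7500

-0.750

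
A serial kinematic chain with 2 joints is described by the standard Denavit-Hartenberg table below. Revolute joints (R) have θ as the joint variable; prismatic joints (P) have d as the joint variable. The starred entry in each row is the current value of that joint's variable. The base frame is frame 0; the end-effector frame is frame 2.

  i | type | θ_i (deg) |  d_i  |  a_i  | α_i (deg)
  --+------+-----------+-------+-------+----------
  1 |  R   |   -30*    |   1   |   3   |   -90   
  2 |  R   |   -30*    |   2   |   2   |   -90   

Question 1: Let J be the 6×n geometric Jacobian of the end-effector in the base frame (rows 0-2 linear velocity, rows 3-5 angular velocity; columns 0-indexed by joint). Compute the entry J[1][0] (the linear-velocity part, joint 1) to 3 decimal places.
5.098

axis z_0 = ẑ; lever o_n−o_0 = (5.0981,-0.6340,2.0000)
cross product → J_v[:, 0] = (0.6340,5.0981,-0.0000)
J_ω[:, 0] = z_0
entry J[1][0] = 5.0981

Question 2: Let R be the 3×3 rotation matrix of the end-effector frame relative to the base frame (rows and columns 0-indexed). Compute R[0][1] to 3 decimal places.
-0.500

End-effector y-axis (col 1 of R) = (-0.5000,-0.8660,-0.0000)
R[0][1] = -0.5000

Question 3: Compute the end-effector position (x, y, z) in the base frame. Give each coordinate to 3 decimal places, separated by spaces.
after link 1: o_1 = (2.5981, -1.5000, 1.0000)
after link 2: o_2 = (5.0981, -0.6340, 2.0000)

5.098 -0.634 2.000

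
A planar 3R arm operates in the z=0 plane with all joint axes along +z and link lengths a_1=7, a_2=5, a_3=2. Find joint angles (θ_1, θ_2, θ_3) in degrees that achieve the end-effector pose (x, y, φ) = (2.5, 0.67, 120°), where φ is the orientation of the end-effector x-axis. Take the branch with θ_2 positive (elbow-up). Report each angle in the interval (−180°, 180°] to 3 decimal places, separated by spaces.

-59.998 150.000 29.997

wrist centre = target − a_3·(cos φ, sin φ) = (3.5000, -1.0621)
cos θ_2 = (13.3780−7²−5²)/(2·7·5) = -0.8660; θ_2 = 150.0004° (elbow-up)
β = atan2(-1.0621,3.5000) = -16.8801°; ψ = atan2(2.5000,2.6699) = 43.1179°
θ_1 = β − ψ = -59.9979°
θ_3 = φ − θ_1 − θ_2 = 29.9975° (wrapped to (-180°,180°])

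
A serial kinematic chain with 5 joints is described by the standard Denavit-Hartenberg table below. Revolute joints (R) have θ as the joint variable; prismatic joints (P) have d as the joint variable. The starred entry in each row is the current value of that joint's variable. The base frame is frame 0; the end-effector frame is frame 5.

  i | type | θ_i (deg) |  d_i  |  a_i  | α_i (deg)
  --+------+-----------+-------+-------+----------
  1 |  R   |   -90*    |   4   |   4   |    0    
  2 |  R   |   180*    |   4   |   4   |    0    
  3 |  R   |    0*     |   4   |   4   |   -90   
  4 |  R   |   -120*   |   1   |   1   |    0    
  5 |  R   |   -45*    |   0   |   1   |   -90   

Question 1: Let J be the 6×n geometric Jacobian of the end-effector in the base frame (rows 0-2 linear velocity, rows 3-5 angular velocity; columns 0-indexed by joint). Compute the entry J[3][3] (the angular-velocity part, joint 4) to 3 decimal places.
-1.000

axis z_3 = (-1.0000,0.0000,0.0000); lever o_n−o_3 = (-1.0000,-1.4659,1.1248)
cross product → J_v[:, 3] = (0.0000,1.1248,1.4659)
J_ω[:, 3] = z_3
entry J[3][3] = -1.0000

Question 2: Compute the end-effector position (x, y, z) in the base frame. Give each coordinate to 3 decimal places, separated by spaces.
-1.000 2.534 13.125

after link 1: o_1 = (0.0000, -4.0000, 4.0000)
after link 2: o_2 = (0.0000, 0.0000, 8.0000)
after link 3: o_3 = (0.0000, 4.0000, 12.0000)
after link 4: o_4 = (-1.0000, 3.5000, 12.8660)
after link 5: o_5 = (-1.0000, 2.5341, 13.1248)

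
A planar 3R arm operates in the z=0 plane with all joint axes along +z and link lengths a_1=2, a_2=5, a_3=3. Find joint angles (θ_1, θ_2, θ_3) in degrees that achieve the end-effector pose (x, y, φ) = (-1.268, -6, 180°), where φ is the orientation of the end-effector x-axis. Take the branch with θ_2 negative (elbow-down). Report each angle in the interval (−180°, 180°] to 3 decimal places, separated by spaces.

-30.000 -60.001 -89.999

wrist centre = target − a_3·(cos φ, sin φ) = (1.7320, -6.0000)
cos θ_2 = (38.9998−2²−5²)/(2·2·5) = 0.5000; θ_2 = -60.0006° (elbow-down)
β = atan2(-6.0000,1.7320) = -73.8983°; ψ = atan2(-4.3302,4.5000) = -43.8983°
θ_1 = β − ψ = -30.0000°
θ_3 = φ − θ_1 − θ_2 = -89.9994° (wrapped to (-180°,180°])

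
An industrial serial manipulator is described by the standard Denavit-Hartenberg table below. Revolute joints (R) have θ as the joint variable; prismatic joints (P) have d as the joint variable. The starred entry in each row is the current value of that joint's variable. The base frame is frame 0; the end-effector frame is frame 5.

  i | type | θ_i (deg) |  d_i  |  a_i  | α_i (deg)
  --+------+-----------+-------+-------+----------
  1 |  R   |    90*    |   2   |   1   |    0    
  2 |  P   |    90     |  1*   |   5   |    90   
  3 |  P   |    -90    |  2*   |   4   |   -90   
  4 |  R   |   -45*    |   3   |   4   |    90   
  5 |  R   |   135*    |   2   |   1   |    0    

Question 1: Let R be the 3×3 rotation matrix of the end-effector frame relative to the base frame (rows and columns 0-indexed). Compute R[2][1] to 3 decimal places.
0.500

End-effector y-axis (col 1 of R) = (0.7071,-0.5000,0.5000)
R[2][1] = 0.5000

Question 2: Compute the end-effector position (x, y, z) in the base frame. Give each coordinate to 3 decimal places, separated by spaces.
-8.707 6.743 -1.914

after link 1: o_1 = (0.0000, 1.0000, 2.0000)
after link 2: o_2 = (-5.0000, 1.0000, 3.0000)
after link 3: o_3 = (-5.0000, 3.0000, -1.0000)
after link 4: o_4 = (-8.0000, 5.8284, -3.8284)
after link 5: o_5 = (-8.7071, 6.7426, -1.9142)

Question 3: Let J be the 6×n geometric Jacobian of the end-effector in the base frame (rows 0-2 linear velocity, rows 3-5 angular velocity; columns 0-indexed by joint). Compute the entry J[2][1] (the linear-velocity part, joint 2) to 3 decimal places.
prismatic axis z_1 = (0.0000,0.0000,1.0000)
J_v[:, 1] = z_1; J_ω[:, 1] = (0,0,0)
entry J[2][1] = 1.0000

1.000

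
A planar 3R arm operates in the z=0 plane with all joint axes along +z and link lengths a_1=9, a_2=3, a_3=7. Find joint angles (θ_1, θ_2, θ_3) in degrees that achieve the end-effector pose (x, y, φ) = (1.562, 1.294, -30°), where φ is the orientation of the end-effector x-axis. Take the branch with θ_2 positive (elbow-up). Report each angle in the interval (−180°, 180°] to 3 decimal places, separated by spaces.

120.003 150.001 59.996

wrist centre = target − a_3·(cos φ, sin φ) = (-4.5002, 4.7940)
cos θ_2 = (43.2340−9²−3²)/(2·9·3) = -0.8660; θ_2 = 150.0013° (elbow-up)
β = atan2(4.7940,-4.5002) = 133.1893°; ψ = atan2(1.4999,6.4019) = 13.1864°
θ_1 = β − ψ = 120.0029°
θ_3 = φ − θ_1 − θ_2 = 59.9958° (wrapped to (-180°,180°])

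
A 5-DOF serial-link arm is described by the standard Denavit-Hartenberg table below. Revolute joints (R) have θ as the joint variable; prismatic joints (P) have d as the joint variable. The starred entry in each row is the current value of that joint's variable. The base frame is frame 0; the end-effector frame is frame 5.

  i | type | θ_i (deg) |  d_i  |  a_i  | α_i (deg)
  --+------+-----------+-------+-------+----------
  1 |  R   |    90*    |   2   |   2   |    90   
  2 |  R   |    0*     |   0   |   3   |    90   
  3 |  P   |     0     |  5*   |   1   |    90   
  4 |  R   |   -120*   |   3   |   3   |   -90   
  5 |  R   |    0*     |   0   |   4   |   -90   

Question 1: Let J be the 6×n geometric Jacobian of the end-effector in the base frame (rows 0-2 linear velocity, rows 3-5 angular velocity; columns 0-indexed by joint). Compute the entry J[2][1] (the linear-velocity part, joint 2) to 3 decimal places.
axis z_1 = (1.0000,-0.0000,0.0000); lever o_n−o_1 = (-3.0000,0.5000,1.0622)
cross product → J_v[:, 1] = (-0.0000,-1.0622,0.5000)
J_ω[:, 1] = z_1
entry J[2][1] = 0.5000

0.500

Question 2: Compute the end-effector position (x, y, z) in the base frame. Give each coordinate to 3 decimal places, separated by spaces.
-3.000 2.500 3.062

after link 1: o_1 = (0.0000, 2.0000, 2.0000)
after link 2: o_2 = (0.0000, 5.0000, 2.0000)
after link 3: o_3 = (0.0000, 6.0000, -3.0000)
after link 4: o_4 = (-3.0000, 4.5000, -0.4019)
after link 5: o_5 = (-3.0000, 2.5000, 3.0622)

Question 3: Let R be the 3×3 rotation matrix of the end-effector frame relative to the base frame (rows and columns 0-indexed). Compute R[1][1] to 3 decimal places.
End-effector y-axis (col 1 of R) = (0.0000,-0.8660,-0.5000)
R[1][1] = -0.8660

-0.866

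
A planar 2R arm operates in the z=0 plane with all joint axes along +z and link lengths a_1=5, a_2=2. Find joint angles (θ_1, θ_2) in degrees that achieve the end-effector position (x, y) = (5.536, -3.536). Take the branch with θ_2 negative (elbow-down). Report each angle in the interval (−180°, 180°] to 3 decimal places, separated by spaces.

-20.143 -44.966

cos θ_2 = (43.1506−5²−2²)/(2·5·2) = 0.7075; θ_2 = -44.9657° (elbow-down)
β = atan2(-3.5360,5.5360) = -32.5675°; ψ = atan2(-1.4134,6.4151) = -12.4249°
θ_1 = β − ψ = -20.1426°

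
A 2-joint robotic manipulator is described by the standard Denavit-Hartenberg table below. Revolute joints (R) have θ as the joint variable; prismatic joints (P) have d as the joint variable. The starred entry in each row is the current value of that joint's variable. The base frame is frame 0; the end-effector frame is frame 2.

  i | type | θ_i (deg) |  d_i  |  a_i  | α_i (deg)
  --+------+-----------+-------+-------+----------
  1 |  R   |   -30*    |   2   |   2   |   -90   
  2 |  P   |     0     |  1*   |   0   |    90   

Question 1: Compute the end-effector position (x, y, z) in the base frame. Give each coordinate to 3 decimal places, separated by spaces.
2.232 -0.134 2.000

after link 1: o_1 = (1.7321, -1.0000, 2.0000)
after link 2: o_2 = (2.2321, -0.1340, 2.0000)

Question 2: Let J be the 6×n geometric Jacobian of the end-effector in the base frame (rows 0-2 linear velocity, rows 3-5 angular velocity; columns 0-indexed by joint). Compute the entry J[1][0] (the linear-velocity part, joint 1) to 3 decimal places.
2.232

axis z_0 = ẑ; lever o_n−o_0 = (2.2321,-0.1340,2.0000)
cross product → J_v[:, 0] = (0.1340,2.2321,-0.0000)
J_ω[:, 0] = z_0
entry J[1][0] = 2.2321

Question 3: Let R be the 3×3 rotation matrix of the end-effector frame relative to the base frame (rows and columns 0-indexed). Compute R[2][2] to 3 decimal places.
1.000

End-effector z-axis (col 2 of R) = (0.0000,0.0000,1.0000)
R[2][2] = 1.0000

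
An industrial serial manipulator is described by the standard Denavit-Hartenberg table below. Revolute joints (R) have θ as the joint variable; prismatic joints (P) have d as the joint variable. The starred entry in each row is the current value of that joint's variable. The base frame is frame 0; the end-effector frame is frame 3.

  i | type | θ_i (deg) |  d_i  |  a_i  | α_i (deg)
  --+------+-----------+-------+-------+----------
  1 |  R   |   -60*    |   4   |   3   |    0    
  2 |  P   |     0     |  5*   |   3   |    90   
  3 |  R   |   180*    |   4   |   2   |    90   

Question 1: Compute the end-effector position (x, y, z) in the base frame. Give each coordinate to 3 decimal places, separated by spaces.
-1.464 -5.464 9.000

after link 1: o_1 = (1.5000, -2.5981, 4.0000)
after link 2: o_2 = (3.0000, -5.1962, 9.0000)
after link 3: o_3 = (-1.4641, -5.4641, 9.0000)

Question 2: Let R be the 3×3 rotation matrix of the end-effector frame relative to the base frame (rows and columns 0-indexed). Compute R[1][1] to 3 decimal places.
-0.500

End-effector y-axis (col 1 of R) = (-0.8660,-0.5000,0.0000)
R[1][1] = -0.5000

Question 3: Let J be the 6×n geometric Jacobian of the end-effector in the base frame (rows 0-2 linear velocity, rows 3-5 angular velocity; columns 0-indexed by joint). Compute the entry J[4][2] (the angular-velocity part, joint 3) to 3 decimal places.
axis z_2 = (-0.8660,-0.5000,0.0000); lever o_n−o_2 = (-4.4641,-0.2679,0.0000)
cross product → J_v[:, 2] = (0.0000,-0.0000,-2.0000)
J_ω[:, 2] = z_2
entry J[4][2] = -0.5000

-0.500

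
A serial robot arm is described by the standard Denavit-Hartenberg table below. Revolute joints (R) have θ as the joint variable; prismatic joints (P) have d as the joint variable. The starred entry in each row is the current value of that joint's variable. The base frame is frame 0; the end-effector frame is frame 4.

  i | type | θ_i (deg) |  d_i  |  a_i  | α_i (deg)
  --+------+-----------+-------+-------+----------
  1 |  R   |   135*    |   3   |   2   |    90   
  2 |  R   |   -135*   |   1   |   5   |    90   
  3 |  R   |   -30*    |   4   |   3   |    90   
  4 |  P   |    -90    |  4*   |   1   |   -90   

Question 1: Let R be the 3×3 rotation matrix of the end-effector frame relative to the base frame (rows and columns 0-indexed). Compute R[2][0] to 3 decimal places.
-0.707

End-effector x-axis (col 0 of R) = (-0.5000,0.5000,-0.7071)
R[2][0] = -0.7071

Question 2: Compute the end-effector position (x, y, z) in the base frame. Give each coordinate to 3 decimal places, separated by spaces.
after link 1: o_1 = (-1.4142, 1.4142, 3.0000)
after link 2: o_2 = (1.7929, -0.3787, -0.5355)
after link 3: o_3 = (4.0313, -4.7384, 0.4558)
after link 4: o_4 = (0.0818, -5.6879, 1.1629)

0.082 -5.688 1.163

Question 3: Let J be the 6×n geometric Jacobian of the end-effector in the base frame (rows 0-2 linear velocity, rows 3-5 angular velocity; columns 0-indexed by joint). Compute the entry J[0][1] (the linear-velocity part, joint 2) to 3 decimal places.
-1.299

axis z_1 = (0.7071,0.7071,0.0000); lever o_n−o_1 = (1.4960,-7.1021,-1.8371)
cross product → J_v[:, 1] = (-1.2990,1.2990,-6.0798)
J_ω[:, 1] = z_1
entry J[0][1] = -1.2990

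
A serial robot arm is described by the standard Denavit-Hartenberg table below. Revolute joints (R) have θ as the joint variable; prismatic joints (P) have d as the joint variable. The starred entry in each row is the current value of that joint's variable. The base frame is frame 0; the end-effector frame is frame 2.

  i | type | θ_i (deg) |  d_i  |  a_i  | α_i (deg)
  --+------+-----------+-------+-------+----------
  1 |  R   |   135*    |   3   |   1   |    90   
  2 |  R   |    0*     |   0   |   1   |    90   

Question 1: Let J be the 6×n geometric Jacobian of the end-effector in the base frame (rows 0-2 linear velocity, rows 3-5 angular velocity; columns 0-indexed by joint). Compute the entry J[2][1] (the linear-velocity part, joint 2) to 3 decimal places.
1.000

axis z_1 = (0.7071,0.7071,0.0000); lever o_n−o_1 = (-0.7071,0.7071,0.0000)
cross product → J_v[:, 1] = (-0.0000,-0.0000,1.0000)
J_ω[:, 1] = z_1
entry J[2][1] = 1.0000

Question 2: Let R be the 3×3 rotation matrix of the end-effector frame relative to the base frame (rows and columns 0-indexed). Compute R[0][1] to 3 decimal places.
0.707

End-effector y-axis (col 1 of R) = (0.7071,0.7071,0.0000)
R[0][1] = 0.7071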